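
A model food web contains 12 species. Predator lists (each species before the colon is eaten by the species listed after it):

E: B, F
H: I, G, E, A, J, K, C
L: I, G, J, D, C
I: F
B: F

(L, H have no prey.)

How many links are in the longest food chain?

3 links

One longest chain: H → E → B → F.
It has 4 species and 3 links.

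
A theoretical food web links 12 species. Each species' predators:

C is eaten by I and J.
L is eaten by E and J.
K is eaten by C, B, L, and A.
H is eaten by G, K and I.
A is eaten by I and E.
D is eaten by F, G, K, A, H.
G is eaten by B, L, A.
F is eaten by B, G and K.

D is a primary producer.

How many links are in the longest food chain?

4 links

One longest chain: D → F → G → A → I.
It has 5 species and 4 links.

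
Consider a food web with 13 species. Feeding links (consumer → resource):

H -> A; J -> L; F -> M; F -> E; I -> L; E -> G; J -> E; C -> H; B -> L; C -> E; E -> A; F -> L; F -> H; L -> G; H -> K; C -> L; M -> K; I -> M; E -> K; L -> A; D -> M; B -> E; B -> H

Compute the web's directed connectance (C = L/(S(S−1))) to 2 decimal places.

C = 0.15

The web has S = 13 species and L = 23 feeding links.
C = L / (S(S−1)) = 23 / 156 = 0.1474 ≈ 0.15.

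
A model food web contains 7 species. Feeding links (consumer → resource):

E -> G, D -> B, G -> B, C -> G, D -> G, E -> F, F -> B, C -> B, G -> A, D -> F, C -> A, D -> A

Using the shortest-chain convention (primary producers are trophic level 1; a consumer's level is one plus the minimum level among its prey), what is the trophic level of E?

Trophic level 3

A is a producer → level 1.
G eats A → level 2.
E eats G → level 3.
No prey of E is below level 2, so 3 is the minimum.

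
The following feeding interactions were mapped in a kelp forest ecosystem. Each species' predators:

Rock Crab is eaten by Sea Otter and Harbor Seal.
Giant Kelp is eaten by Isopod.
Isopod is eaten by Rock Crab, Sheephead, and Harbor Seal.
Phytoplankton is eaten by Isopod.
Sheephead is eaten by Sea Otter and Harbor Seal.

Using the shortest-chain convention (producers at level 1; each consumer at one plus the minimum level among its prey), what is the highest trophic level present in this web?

Producers (level 1): Giant Kelp, Phytoplankton.
Following each consumer down to its lowest-level prey: Giant Kelp → Isopod → Rock Crab → Sea Otter (levels 1 through 4).
All prey of Sea Otter (Rock Crab 3, Sheephead 3) are at level 3 or above, so Sea Otter is at level 1 + 3 = 4.
Every consumer has at least one prey at level 3 or below, so none exceeds level 4.

4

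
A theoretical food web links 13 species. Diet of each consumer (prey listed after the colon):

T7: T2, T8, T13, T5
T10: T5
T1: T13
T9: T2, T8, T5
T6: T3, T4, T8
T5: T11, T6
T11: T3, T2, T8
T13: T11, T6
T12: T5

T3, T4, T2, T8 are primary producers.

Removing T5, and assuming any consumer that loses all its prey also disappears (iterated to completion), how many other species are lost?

Remove T5.
Round 1: T10 (all prey gone), T12 (all prey gone) → extinct.
No further losses. Total secondary extinctions: 2.

2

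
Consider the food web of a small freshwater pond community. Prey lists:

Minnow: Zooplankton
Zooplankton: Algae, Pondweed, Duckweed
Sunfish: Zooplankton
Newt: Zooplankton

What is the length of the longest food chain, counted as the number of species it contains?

One longest chain: Algae → Zooplankton → Newt.
It has 3 species and 2 links.

3 species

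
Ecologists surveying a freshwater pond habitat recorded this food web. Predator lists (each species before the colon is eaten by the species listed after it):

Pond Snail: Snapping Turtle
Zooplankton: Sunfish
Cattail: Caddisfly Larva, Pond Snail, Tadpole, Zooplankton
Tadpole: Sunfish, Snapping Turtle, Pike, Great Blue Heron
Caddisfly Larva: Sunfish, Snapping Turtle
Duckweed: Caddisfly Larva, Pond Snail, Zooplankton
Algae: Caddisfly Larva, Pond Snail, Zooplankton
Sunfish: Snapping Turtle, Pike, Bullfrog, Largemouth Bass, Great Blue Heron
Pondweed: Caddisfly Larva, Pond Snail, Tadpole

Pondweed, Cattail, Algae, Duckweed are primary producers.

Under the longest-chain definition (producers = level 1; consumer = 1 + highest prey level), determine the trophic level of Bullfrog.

Pondweed is a producer → level 1.
Caddisfly Larva eats Pondweed (level 1); other prey at levels: Cattail 1, Algae 1, Duckweed 1 → level 2.
Sunfish eats Caddisfly Larva (level 2); other prey at levels: Tadpole 2, Zooplankton 2 → level 3.
Bullfrog eats Sunfish → level 4.

Trophic level 4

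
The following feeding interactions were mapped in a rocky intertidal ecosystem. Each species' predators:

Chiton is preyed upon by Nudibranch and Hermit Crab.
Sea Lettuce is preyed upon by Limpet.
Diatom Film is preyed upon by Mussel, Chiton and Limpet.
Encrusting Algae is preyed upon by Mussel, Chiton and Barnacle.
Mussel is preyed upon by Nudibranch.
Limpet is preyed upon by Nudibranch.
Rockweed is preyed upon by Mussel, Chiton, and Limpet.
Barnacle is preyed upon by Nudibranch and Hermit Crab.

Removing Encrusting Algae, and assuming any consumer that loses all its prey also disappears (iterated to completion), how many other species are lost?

Remove Encrusting Algae.
Round 1: Barnacle (all prey gone) → extinct.
No further losses. Total secondary extinctions: 1.

1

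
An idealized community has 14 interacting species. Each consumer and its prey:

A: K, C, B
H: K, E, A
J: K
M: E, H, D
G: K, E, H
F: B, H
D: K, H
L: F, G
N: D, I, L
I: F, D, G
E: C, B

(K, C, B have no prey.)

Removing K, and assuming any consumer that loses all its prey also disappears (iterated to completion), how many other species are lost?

Remove K.
Round 1: J (all prey gone) → extinct.
No further losses. Total secondary extinctions: 1.

1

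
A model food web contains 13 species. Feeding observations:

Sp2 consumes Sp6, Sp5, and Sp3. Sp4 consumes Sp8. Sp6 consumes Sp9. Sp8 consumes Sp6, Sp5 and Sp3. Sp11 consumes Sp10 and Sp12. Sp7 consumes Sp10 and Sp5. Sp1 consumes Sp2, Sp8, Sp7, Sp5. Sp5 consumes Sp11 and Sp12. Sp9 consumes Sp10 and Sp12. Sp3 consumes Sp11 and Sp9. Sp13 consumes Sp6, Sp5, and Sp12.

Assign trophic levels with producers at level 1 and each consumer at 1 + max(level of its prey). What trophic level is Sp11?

Trophic level 2

Sp12 is a producer → level 1.
Sp11 eats Sp12 (level 1); other prey at levels: Sp10 1 → level 2.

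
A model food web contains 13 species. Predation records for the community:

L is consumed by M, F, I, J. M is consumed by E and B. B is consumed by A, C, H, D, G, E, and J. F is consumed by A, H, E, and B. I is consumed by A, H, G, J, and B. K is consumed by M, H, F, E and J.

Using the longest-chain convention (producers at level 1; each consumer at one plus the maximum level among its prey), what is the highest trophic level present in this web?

Producers (level 1): K, L.
K → M → B → A gives A level 4.
No species has a prey at level 4, so no species reaches level 5.

4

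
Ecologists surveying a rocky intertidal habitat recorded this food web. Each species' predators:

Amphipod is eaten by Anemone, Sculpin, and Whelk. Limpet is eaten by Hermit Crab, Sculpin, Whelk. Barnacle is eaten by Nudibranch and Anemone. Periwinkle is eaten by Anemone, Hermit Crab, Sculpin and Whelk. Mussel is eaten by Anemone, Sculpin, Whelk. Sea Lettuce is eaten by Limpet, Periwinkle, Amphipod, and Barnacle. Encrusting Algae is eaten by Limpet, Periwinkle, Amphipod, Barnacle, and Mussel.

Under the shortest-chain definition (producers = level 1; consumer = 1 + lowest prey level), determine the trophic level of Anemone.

Sea Lettuce is a producer → level 1.
Barnacle eats Sea Lettuce → level 2.
Anemone eats Barnacle → level 3.
No prey of Anemone is below level 2, so 3 is the minimum.

Trophic level 3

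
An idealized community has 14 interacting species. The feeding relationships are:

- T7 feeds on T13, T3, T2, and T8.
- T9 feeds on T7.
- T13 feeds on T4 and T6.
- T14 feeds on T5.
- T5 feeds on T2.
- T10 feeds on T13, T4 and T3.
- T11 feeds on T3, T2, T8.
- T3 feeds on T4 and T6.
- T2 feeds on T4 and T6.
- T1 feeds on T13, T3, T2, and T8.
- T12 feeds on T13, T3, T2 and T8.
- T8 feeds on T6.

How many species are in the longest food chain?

One longest chain: T4 → T2 → T5 → T14.
It has 4 species and 3 links.

4 species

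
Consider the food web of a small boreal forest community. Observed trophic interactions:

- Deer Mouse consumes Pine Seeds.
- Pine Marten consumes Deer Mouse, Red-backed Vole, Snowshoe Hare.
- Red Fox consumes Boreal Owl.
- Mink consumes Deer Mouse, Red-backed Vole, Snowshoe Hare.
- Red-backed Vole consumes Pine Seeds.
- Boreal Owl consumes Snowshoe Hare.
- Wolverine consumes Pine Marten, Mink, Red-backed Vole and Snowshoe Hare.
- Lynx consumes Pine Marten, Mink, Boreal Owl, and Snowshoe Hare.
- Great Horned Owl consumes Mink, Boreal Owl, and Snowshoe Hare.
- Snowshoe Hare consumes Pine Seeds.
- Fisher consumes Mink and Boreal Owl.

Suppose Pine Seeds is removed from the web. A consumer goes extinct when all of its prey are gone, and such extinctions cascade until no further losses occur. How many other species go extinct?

Remove Pine Seeds.
Round 1: Snowshoe Hare (all prey gone), Deer Mouse (all prey gone), Red-backed Vole (all prey gone) → extinct.
Round 2: Mink (all prey gone), Boreal Owl (all prey gone), Pine Marten (all prey gone) → extinct.
Round 3: Wolverine (all prey gone), Great Horned Owl (all prey gone), Lynx (all prey gone), Fisher (all prey gone), Red Fox (all prey gone) → extinct.
No further losses. Total secondary extinctions: 11.

11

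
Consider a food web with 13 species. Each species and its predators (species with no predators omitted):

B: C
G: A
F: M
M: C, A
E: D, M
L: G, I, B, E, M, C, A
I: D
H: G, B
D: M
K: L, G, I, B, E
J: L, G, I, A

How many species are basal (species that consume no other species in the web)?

4

Basal species (no prey listed): J, K, H, F.
Count: 4.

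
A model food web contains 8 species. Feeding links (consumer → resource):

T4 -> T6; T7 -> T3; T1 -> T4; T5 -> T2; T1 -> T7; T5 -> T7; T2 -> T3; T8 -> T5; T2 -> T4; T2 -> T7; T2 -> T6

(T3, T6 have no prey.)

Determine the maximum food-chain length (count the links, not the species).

One longest chain: T6 → T4 → T2 → T5 → T8.
It has 5 species and 4 links.

4 links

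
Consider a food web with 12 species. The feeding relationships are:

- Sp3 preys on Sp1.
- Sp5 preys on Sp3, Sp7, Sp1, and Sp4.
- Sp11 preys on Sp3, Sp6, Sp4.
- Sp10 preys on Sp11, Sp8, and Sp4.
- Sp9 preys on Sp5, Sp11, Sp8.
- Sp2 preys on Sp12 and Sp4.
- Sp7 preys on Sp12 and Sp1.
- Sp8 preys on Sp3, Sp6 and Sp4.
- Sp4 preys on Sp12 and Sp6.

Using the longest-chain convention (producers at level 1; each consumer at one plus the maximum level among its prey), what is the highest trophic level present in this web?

Producers (level 1): Sp6, Sp1, Sp12.
Sp1 → Sp3 → Sp11 → Sp10 gives Sp10 level 4.
No species has a prey at level 4, so no species reaches level 5.

4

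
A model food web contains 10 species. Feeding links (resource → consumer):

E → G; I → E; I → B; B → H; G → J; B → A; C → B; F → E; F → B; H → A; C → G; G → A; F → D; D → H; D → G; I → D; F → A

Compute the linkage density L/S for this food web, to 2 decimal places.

L/S = 1.70

There are L = 17 links among S = 10 species.
L/S = 17/10 = 1.7000 ≈ 1.70.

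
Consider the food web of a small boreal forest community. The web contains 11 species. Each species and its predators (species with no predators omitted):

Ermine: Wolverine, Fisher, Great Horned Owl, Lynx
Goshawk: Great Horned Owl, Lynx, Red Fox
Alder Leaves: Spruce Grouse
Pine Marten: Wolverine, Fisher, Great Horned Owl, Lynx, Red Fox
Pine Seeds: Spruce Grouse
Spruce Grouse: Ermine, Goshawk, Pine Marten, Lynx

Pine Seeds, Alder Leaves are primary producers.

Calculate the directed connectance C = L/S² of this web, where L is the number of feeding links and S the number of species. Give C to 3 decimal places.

C = 0.149

The web has S = 11 species and L = 18 feeding links.
C = L / S² = 18 / 121 = 0.1488 ≈ 0.149.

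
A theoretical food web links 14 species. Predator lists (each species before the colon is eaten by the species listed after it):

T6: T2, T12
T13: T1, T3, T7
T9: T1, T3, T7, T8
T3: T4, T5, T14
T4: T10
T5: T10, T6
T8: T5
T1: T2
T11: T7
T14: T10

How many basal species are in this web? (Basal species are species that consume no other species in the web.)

Basal species (no prey listed): T9, T11, T13.
Count: 3.

3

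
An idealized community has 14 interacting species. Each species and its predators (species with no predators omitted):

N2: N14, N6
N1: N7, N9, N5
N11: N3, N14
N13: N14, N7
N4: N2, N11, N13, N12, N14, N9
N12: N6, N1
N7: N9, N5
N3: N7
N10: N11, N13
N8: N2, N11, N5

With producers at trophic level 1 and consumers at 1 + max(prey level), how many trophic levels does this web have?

Producers (level 1): N10, N8, N4.
N4 → N12 → N1 → N7 → N9 gives N9 level 5.
No species has a prey at level 5, so no species reaches level 6.

5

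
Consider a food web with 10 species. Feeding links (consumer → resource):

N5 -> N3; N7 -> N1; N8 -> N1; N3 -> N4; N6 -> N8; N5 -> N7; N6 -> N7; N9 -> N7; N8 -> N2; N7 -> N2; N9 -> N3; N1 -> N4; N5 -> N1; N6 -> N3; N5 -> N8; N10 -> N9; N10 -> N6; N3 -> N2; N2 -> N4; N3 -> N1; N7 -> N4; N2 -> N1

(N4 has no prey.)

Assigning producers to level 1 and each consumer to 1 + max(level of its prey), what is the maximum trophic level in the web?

Producers (level 1): N4.
N4 → N1 → N2 → N7 → N6 → N10 gives N10 level 6.
No species has a prey at level 6, so no species reaches level 7.

6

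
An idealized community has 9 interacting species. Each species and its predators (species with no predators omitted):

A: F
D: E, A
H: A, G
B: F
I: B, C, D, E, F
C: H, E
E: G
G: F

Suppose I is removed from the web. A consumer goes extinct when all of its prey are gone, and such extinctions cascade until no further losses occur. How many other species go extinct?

Remove I.
Round 1: B (all prey gone), C (all prey gone), D (all prey gone) → extinct.
Round 2: H (all prey gone), E (all prey gone) → extinct.
Round 3: A (all prey gone), G (all prey gone) → extinct.
Round 4: F (all prey gone) → extinct.
No further losses. Total secondary extinctions: 8.

8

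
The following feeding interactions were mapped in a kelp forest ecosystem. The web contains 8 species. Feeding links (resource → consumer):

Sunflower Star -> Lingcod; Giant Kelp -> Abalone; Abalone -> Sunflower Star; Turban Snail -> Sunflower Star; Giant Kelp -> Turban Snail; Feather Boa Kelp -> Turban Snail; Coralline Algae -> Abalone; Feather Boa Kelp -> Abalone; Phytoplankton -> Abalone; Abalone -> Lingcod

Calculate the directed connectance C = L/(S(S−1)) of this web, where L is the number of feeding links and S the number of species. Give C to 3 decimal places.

The web has S = 8 species and L = 10 feeding links.
C = L / (S(S−1)) = 10 / 56 = 0.1786 ≈ 0.179.

C = 0.179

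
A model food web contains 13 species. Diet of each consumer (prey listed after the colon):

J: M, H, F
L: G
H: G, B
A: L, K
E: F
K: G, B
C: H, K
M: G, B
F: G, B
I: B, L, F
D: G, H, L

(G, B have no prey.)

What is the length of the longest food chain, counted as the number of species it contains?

3 species

One longest chain: G → F → E.
It has 3 species and 2 links.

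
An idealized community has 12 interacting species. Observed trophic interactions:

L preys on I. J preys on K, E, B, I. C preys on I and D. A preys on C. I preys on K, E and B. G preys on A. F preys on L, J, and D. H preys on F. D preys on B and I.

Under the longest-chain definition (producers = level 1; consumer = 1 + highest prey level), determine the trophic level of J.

Trophic level 3

K is a producer → level 1.
I eats K (level 1); other prey at levels: E 1, B 1 → level 2.
J eats I (level 2); other prey at levels: K 1, E 1, B 1 → level 3.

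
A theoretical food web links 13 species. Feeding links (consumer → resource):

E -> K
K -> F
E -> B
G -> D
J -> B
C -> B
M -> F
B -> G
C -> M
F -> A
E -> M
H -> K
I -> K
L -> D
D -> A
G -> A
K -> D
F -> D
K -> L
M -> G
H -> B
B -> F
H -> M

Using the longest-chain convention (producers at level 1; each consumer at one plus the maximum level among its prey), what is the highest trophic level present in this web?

5

Producers (level 1): A.
A → D → F → B → J gives J level 5.
No species has a prey at level 5, so no species reaches level 6.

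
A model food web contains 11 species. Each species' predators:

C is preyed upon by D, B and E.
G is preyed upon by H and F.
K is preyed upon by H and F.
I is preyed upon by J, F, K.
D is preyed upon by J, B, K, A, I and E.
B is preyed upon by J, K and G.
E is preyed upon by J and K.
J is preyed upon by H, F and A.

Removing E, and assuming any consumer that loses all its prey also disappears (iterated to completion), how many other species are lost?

0

Remove E.
Every predator of it retains at least one other prey: J still has D, B, I; K still has D, B, I.
No consumer loses all prey, so no secondary extinctions occur.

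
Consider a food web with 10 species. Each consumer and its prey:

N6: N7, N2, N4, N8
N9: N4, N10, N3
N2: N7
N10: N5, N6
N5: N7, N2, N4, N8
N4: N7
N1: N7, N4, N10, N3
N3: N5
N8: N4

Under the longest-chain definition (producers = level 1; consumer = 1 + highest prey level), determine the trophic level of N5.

N7 is a producer → level 1.
N4 eats N7 → level 2.
N8 eats N4 → level 3.
N5 eats N8 (level 3); other prey at levels: N7 1, N2 2, N4 2 → level 4.

Trophic level 4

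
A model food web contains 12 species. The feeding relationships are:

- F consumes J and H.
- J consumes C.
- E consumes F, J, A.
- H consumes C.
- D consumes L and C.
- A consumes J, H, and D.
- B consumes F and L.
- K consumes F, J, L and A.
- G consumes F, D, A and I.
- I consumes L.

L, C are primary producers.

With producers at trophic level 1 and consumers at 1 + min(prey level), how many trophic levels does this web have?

3

Producers (level 1): L, C.
Following each consumer down to its lowest-level prey: C → J → E (levels 1 through 3).
All prey of E (J 2, F 3, A 3) are at level 2 or above, so E is at level 1 + 2 = 3.
Every consumer has at least one prey at level 2 or below, so none exceeds level 3.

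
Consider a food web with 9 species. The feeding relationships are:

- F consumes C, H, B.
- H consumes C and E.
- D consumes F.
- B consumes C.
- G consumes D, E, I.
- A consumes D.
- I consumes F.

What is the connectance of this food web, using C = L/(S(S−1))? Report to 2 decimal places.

C = 0.17

The web has S = 9 species and L = 12 feeding links.
C = L / (S(S−1)) = 12 / 72 = 0.1667 ≈ 0.17.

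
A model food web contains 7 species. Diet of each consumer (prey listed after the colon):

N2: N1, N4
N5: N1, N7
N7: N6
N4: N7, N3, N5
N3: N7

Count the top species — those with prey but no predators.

Top species (has prey, but nothing eats it): N2.
Count: 1.

1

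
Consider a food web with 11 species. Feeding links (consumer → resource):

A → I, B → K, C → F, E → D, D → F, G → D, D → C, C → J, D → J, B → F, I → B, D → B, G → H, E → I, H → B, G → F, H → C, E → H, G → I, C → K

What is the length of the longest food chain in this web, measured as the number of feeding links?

One longest chain: F → B → I → A.
It has 4 species and 3 links.

3 links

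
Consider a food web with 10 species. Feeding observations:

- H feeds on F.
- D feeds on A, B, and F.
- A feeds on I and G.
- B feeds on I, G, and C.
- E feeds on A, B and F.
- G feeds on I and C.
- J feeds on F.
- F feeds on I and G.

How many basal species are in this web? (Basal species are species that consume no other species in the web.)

2

Basal species (no prey listed): I, C.
Count: 2.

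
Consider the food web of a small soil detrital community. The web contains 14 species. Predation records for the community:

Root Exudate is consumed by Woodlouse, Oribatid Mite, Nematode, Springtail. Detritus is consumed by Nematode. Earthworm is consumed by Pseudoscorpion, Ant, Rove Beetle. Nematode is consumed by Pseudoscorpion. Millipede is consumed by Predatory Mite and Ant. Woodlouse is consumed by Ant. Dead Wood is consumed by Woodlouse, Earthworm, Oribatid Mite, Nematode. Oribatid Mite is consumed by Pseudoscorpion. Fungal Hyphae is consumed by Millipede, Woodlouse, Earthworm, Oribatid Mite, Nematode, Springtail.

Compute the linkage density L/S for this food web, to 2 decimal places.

There are L = 23 links among S = 14 species.
L/S = 23/14 = 1.6429 ≈ 1.64.

L/S = 1.64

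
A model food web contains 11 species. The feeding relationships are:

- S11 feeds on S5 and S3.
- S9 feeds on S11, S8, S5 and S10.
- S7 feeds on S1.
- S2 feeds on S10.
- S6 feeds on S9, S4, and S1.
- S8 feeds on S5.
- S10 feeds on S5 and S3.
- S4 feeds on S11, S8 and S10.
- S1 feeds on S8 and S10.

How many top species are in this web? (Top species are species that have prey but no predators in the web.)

3

Top species (has prey, but nothing eats it): S2, S6, S7.
Count: 3.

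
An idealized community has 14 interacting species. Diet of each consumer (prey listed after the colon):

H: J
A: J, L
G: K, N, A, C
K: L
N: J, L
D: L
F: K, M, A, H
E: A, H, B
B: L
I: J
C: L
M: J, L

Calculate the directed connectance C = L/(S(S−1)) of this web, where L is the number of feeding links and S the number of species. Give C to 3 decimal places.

The web has S = 14 species and L = 23 feeding links.
C = L / (S(S−1)) = 23 / 182 = 0.1264 ≈ 0.126.

C = 0.126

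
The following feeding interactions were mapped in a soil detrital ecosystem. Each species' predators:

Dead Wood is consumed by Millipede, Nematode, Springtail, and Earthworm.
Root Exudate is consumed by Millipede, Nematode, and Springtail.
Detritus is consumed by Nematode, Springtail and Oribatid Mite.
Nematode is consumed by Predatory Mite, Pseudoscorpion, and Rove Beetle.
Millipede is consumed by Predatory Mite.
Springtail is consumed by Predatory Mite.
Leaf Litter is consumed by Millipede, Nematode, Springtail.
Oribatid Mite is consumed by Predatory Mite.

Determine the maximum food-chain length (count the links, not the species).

2 links

One longest chain: Leaf Litter → Nematode → Rove Beetle.
It has 3 species and 2 links.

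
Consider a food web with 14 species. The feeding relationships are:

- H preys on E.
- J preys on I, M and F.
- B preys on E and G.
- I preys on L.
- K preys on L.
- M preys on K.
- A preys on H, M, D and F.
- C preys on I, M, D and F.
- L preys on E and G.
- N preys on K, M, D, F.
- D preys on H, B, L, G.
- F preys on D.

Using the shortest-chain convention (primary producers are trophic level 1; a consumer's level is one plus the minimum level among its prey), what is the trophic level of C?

Trophic level 3

G is a producer → level 1.
D eats G → level 2.
C eats D → level 3.
No prey of C is below level 2, so 3 is the minimum.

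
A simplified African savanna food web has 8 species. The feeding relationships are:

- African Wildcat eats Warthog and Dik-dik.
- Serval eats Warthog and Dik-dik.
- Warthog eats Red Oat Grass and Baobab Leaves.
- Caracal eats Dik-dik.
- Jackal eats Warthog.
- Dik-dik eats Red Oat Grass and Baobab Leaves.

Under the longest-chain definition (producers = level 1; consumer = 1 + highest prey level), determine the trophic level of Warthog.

Trophic level 2

Baobab Leaves is a producer → level 1.
Warthog eats Baobab Leaves (level 1); other prey at levels: Red Oat Grass 1 → level 2.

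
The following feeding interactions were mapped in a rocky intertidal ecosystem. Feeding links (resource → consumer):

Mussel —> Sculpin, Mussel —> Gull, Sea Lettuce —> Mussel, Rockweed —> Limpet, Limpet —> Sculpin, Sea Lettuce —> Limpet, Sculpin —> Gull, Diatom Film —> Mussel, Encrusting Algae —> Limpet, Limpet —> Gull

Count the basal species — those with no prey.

4

Basal species (no prey listed): Diatom Film, Encrusting Algae, Rockweed, Sea Lettuce.
Count: 4.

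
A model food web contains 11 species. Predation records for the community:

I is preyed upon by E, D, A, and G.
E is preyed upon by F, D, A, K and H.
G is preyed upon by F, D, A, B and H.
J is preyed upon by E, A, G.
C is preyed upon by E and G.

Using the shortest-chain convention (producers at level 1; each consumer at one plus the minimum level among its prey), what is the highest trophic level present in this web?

3

Producers (level 1): J, I, C.
Following each consumer down to its lowest-level prey: J → E → H (levels 1 through 3).
All prey of H (E 2, G 2) are at level 2 or above, so H is at level 1 + 2 = 3.
Every consumer has at least one prey at level 2 or below, so none exceeds level 3.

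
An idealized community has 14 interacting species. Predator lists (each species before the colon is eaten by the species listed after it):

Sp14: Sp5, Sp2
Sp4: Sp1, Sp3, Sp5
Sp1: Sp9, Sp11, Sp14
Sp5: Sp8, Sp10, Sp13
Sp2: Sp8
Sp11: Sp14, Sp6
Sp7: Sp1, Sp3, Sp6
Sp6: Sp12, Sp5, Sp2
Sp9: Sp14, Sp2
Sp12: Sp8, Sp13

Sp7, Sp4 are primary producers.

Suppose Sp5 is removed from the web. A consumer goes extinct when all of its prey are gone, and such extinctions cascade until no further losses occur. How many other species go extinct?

Remove Sp5.
Round 1: Sp10 (all prey gone) → extinct.
No further losses. Total secondary extinctions: 1.

1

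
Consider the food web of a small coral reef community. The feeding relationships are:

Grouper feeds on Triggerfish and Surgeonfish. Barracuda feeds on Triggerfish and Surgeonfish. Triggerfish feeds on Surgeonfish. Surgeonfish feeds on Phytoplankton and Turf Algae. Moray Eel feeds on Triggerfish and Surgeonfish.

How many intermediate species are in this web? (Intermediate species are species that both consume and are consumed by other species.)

Intermediate species (has both prey and predators): Surgeonfish, Triggerfish.
Count: 2.

2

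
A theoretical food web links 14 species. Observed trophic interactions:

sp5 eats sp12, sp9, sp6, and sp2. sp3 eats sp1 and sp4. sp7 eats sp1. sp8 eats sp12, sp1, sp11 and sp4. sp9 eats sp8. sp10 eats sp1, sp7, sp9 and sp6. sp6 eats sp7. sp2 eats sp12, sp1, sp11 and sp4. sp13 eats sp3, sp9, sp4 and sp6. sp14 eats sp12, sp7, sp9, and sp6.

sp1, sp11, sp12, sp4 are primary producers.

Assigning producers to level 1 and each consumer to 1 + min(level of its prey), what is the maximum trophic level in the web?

3

Producers (level 1): sp1, sp11, sp12, sp4.
Following each consumer down to its lowest-level prey: sp1 → sp7 → sp6 (levels 1 through 3).
All prey of sp6 (sp7 2) are at level 2 or above, so sp6 is at level 1 + 2 = 3.
Every consumer has at least one prey at level 2 or below, so none exceeds level 3.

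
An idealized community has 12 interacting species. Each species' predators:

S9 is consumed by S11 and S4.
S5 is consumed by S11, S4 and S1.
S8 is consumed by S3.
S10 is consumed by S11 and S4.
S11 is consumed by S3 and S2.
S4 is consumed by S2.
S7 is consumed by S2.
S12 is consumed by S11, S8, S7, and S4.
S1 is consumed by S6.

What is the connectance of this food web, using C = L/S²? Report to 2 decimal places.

The web has S = 12 species and L = 17 feeding links.
C = L / S² = 17 / 144 = 0.1181 ≈ 0.12.

C = 0.12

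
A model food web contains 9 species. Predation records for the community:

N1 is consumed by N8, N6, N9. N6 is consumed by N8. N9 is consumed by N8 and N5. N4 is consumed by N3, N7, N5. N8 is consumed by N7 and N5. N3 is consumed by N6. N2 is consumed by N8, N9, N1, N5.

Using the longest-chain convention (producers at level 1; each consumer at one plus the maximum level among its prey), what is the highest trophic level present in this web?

Producers (level 1): N2, N4.
N2 → N1 → N9 → N8 → N7 gives N7 level 5.
No species has a prey at level 5, so no species reaches level 6.

5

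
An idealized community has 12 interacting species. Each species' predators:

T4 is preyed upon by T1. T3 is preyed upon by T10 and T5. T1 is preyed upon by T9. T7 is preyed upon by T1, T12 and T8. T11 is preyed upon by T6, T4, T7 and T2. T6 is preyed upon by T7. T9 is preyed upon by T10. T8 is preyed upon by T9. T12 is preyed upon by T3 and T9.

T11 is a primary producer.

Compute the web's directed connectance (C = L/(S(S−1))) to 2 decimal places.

The web has S = 12 species and L = 16 feeding links.
C = L / (S(S−1)) = 16 / 132 = 0.1212 ≈ 0.12.

C = 0.12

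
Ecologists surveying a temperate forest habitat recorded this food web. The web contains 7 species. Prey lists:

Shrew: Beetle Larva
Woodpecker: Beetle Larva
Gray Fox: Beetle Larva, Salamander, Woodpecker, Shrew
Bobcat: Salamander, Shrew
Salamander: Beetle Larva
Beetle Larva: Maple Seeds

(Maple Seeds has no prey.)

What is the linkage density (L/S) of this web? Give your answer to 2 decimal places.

L/S = 1.43

There are L = 10 links among S = 7 species.
L/S = 10/7 = 1.4286 ≈ 1.43.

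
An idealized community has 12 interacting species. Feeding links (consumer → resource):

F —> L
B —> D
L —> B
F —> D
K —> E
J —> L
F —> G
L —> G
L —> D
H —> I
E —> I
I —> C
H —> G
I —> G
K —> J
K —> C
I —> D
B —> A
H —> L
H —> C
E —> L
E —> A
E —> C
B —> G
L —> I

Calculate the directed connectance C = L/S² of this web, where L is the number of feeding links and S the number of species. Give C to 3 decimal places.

The web has S = 12 species and L = 25 feeding links.
C = L / S² = 25 / 144 = 0.1736 ≈ 0.174.

C = 0.174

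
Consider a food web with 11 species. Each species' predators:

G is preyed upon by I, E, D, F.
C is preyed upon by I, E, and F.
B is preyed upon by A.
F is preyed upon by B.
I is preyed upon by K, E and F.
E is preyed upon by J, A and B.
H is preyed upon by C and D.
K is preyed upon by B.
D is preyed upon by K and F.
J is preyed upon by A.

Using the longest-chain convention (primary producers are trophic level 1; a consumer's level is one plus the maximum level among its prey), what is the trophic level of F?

H is a producer → level 1.
C eats H → level 2.
I eats C (level 2); other prey at levels: G 1 → level 3.
F eats I (level 3); other prey at levels: G 1, C 2, D 2 → level 4.

Trophic level 4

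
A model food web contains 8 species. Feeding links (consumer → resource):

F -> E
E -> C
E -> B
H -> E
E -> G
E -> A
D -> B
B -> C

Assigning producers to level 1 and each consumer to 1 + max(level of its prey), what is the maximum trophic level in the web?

4

Producers (level 1): C, G, A.
C → B → E → F gives F level 4.
No species has a prey at level 4, so no species reaches level 5.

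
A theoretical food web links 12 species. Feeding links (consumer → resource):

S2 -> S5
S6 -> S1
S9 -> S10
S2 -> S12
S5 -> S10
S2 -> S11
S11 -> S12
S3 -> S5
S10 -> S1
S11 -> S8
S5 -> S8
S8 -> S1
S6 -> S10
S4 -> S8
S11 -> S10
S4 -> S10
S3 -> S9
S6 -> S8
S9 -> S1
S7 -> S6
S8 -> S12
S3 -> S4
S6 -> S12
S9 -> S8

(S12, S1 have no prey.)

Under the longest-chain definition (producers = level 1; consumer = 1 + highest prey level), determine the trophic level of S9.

S1 is a producer → level 1.
S10 eats S1 → level 2.
S9 eats S10 (level 2); other prey at levels: S1 1, S8 2 → level 3.

Trophic level 3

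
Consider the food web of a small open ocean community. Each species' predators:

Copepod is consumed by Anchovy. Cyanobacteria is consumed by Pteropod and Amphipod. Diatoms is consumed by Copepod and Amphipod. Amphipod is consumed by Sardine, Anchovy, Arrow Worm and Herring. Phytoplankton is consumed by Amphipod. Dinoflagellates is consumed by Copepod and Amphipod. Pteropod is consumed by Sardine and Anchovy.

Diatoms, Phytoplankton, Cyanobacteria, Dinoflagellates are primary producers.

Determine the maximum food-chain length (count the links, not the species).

One longest chain: Diatoms → Amphipod → Herring.
It has 3 species and 2 links.

2 links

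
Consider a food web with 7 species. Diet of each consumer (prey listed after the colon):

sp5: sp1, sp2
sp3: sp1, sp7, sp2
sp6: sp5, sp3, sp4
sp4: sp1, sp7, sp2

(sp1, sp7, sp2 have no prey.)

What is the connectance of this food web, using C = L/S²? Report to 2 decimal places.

The web has S = 7 species and L = 11 feeding links.
C = L / S² = 11 / 49 = 0.2245 ≈ 0.22.

C = 0.22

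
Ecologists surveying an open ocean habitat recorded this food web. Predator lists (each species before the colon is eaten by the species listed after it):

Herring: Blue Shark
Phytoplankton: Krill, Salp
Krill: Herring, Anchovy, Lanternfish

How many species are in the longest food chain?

One longest chain: Phytoplankton → Krill → Herring → Blue Shark.
It has 4 species and 3 links.

4 species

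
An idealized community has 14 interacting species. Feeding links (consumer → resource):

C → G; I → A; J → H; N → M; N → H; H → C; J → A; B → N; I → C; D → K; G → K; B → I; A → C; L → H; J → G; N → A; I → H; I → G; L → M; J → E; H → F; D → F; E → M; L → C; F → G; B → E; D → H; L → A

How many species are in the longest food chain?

6 species

One longest chain: K → G → C → H → I → B.
It has 6 species and 5 links.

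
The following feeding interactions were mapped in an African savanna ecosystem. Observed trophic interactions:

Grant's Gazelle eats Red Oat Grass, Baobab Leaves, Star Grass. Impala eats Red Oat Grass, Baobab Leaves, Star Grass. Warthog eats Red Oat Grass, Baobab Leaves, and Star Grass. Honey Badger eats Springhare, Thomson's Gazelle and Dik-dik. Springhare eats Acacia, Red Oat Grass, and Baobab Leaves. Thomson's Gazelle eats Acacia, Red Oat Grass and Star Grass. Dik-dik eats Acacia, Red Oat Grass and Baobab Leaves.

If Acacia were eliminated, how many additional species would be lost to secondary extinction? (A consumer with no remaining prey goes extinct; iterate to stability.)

Remove Acacia.
Every predator of it retains at least one other prey: Springhare still has Red Oat Grass, Baobab Leaves; Dik-dik still has Red Oat Grass, Baobab Leaves; Thomson's Gazelle still has Red Oat Grass, Star Grass.
No consumer loses all prey, so no secondary extinctions occur.

0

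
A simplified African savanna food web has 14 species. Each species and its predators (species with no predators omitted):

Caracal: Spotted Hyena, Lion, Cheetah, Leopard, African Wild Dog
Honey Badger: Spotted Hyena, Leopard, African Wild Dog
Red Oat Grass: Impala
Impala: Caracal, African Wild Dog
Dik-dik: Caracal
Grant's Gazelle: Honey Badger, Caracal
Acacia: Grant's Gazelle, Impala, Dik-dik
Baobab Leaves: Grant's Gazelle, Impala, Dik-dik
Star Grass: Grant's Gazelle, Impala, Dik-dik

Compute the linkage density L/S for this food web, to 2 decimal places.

L/S = 1.64

There are L = 23 links among S = 14 species.
L/S = 23/14 = 1.6429 ≈ 1.64.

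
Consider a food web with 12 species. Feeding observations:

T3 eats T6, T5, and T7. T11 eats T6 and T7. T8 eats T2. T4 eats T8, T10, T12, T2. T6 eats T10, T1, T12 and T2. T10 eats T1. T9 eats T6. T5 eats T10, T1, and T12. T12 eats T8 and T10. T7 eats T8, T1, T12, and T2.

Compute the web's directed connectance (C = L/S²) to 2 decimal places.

The web has S = 12 species and L = 25 feeding links.
C = L / S² = 25 / 144 = 0.1736 ≈ 0.17.

C = 0.17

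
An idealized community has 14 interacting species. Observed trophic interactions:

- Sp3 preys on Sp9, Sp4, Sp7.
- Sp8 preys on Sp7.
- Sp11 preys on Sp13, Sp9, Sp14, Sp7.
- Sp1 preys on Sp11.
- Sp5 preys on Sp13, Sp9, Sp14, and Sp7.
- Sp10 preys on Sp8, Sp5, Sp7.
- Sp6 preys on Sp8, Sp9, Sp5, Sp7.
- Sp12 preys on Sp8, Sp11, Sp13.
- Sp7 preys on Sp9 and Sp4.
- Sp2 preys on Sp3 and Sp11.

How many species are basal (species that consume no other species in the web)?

4

Basal species (no prey listed): Sp4, Sp14, Sp13, Sp9.
Count: 4.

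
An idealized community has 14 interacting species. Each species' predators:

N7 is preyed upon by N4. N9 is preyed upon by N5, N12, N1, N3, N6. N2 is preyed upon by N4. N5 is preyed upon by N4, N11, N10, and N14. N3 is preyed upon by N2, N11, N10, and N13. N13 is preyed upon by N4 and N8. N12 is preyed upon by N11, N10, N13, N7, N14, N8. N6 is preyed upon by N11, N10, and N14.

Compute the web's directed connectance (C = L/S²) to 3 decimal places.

C = 0.133

The web has S = 14 species and L = 26 feeding links.
C = L / S² = 26 / 196 = 0.1327 ≈ 0.133.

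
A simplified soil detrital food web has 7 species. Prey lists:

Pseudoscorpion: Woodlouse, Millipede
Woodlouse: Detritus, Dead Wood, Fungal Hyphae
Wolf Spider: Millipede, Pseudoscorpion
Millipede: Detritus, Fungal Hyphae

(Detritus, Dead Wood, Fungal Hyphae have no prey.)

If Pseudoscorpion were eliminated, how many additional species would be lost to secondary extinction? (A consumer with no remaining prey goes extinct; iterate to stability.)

0

Remove Pseudoscorpion.
Every predator of it retains at least one other prey: Wolf Spider still has Millipede.
No consumer loses all prey, so no secondary extinctions occur.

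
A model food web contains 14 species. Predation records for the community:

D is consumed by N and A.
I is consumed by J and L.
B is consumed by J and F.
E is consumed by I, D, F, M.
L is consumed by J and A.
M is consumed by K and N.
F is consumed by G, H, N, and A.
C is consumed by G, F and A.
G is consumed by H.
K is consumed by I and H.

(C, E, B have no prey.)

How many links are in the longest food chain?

5 links

One longest chain: E → M → K → I → L → J.
It has 6 species and 5 links.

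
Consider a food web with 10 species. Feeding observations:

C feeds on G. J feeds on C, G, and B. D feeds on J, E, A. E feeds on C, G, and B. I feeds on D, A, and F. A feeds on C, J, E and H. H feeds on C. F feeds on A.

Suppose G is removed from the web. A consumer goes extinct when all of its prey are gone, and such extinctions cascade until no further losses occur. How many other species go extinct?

Remove G.
Round 1: C (all prey gone) → extinct.
Round 2: H (all prey gone) → extinct.
No further losses. Total secondary extinctions: 2.

2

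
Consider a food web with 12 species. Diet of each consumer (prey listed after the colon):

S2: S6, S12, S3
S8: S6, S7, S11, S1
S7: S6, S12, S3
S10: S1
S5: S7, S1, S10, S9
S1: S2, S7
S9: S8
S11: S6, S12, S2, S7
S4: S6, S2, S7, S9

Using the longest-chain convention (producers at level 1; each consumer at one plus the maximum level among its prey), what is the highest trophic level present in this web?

Producers (level 1): S6, S12, S3.
S6 → S2 → S11 → S8 → S9 → S4 gives S4 level 6.
No species has a prey at level 6, so no species reaches level 7.

6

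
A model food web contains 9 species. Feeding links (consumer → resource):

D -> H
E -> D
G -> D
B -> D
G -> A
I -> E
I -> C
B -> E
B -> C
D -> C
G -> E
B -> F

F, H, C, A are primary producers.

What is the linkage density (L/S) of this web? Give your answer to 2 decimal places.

L/S = 1.33

There are L = 12 links among S = 9 species.
L/S = 12/9 = 1.3333 ≈ 1.33.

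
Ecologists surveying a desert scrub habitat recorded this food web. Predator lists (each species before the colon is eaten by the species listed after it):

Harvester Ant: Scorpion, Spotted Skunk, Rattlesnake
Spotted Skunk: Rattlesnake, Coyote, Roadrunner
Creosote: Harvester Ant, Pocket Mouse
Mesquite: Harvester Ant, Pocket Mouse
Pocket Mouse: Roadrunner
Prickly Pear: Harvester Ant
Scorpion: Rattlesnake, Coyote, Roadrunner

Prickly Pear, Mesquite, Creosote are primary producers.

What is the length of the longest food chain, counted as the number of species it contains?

One longest chain: Prickly Pear → Harvester Ant → Scorpion → Rattlesnake.
It has 4 species and 3 links.

4 species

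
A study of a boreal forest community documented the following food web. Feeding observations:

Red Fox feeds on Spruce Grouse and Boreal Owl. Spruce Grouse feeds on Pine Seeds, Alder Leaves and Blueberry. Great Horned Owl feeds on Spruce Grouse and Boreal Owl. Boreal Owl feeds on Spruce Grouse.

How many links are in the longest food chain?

One longest chain: Blueberry → Spruce Grouse → Boreal Owl → Great Horned Owl.
It has 4 species and 3 links.

3 links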